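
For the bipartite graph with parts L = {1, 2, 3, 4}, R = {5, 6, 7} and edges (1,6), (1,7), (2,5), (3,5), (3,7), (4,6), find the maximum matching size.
3 (matching: (1,7), (2,5), (4,6); upper bound min(|L|,|R|) = min(4,3) = 3)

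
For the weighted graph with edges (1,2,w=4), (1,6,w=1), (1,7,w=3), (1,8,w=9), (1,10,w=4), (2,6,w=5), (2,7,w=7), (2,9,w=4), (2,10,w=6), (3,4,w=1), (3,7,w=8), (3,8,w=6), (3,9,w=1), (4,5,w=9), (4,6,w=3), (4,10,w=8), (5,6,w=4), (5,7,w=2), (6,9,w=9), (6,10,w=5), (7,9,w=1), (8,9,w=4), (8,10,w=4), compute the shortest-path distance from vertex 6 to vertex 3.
4 (path: 6 -> 4 -> 3; weights 3 + 1 = 4)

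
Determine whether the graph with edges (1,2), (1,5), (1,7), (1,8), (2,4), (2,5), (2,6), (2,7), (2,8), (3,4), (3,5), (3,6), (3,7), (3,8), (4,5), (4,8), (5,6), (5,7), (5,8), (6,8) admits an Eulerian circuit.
No (2 vertices have odd degree: {3, 5}; Eulerian circuit requires 0)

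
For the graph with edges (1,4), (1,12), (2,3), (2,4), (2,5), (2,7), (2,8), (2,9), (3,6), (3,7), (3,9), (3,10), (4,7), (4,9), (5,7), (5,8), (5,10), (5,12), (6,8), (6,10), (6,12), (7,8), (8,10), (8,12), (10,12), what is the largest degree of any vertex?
6 (attained at vertices 2, 8)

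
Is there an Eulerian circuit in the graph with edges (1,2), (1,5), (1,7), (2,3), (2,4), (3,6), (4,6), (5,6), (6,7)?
No (2 vertices have odd degree: {1, 2}; Eulerian circuit requires 0)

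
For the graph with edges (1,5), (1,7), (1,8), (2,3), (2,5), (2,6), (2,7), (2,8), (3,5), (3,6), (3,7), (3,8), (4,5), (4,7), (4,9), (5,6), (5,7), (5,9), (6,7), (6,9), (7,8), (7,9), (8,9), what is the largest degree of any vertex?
8 (attained at vertex 7)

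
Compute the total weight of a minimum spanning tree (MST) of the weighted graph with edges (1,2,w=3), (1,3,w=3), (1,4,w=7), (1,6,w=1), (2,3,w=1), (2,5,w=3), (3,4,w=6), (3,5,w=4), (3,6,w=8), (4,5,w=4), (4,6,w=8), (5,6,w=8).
12 (MST edges: (1,2,w=3), (1,6,w=1), (2,3,w=1), (2,5,w=3), (4,5,w=4); sum of weights 3 + 1 + 1 + 3 + 4 = 12)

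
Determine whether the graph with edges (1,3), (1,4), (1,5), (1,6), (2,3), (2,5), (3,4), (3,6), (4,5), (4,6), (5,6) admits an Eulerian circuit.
Yes (the graph is connected and all 6 vertices have even degree)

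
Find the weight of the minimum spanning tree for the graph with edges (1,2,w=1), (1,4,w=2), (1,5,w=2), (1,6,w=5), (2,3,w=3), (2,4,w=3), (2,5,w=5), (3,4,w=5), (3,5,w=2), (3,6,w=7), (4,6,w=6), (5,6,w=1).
8 (MST edges: (1,2,w=1), (1,4,w=2), (1,5,w=2), (3,5,w=2), (5,6,w=1); sum of weights 1 + 2 + 2 + 2 + 1 = 8)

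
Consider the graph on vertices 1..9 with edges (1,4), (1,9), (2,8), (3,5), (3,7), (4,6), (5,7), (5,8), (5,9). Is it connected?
Yes (BFS from 1 visits [1, 4, 9, 6, 5, 3, 7, 8, 2] — all 9 vertices reached)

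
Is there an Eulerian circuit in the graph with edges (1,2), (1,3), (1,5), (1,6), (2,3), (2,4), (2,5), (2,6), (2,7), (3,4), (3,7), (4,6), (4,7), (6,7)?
Yes (the graph is connected and all 7 vertices have even degree)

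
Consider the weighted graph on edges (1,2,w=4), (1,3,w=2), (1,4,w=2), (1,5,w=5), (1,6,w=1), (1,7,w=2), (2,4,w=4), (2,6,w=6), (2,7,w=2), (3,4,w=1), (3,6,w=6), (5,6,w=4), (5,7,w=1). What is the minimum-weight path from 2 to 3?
5 (path: 2 -> 4 -> 3; weights 4 + 1 = 5)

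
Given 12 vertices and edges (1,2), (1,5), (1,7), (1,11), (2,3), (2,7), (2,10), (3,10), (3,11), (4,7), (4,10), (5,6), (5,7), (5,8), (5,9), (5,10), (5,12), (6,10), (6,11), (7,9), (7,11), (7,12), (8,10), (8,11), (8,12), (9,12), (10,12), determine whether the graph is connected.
Yes (BFS from 1 visits [1, 2, 5, 7, 11, 3, 10, 6, 8, 9, 12, 4] — all 12 vertices reached)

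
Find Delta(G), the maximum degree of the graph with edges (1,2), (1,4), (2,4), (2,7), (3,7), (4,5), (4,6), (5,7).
4 (attained at vertex 4)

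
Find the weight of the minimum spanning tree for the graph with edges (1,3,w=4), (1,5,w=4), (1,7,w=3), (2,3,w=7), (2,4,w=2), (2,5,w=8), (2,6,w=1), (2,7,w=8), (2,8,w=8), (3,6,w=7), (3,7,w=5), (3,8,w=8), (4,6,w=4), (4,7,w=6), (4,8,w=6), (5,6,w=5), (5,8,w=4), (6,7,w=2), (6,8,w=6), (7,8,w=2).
18 (MST edges: (1,3,w=4), (1,5,w=4), (1,7,w=3), (2,4,w=2), (2,6,w=1), (6,7,w=2), (7,8,w=2); sum of weights 4 + 4 + 3 + 2 + 1 + 2 + 2 = 18)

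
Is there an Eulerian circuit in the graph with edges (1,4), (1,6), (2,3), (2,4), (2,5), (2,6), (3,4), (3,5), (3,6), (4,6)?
Yes (the graph is connected and all 6 vertices have even degree)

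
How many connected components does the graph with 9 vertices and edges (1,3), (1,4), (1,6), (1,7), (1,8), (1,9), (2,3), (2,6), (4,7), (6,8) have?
2 (components: {1, 2, 3, 4, 6, 7, 8, 9}, {5})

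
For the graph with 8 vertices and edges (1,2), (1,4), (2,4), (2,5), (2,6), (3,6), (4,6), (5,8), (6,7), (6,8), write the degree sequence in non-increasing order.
[5, 4, 3, 2, 2, 2, 1, 1] (degrees: deg(1)=2, deg(2)=4, deg(3)=1, deg(4)=3, deg(5)=2, deg(6)=5, deg(7)=1, deg(8)=2)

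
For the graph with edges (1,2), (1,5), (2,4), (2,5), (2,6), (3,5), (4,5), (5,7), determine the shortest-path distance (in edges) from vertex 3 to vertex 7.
2 (path: 3 -> 5 -> 7, 2 edges)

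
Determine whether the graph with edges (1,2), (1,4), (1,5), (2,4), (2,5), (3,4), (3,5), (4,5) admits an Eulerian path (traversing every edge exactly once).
Yes (the graph is connected and exactly 2 vertices have odd degree: {1, 2}; any Eulerian path must start and end at those)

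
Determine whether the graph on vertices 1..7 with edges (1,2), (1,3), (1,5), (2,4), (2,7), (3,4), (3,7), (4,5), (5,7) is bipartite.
Yes. Partition: {1, 4, 6, 7}, {2, 3, 5}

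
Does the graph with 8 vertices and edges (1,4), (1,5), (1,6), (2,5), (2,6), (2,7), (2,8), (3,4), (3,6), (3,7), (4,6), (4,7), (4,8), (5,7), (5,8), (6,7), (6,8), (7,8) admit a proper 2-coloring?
No (odd cycle of length 3: 4 -> 1 -> 6 -> 4)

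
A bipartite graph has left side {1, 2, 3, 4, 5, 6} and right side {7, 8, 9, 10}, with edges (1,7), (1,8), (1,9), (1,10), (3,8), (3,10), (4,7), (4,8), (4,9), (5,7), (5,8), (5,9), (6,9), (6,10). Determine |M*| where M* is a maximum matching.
4 (matching: (1,10), (3,8), (4,9), (5,7); upper bound min(|L|,|R|) = min(6,4) = 4)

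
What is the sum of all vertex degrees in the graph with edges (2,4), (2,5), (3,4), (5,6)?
8 (handshake: sum of degrees = 2|E| = 2 x 4 = 8)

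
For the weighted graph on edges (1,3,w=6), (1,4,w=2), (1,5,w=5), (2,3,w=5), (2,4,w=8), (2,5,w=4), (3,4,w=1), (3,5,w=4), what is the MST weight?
11 (MST edges: (1,4,w=2), (2,5,w=4), (3,4,w=1), (3,5,w=4); sum of weights 2 + 4 + 1 + 4 = 11)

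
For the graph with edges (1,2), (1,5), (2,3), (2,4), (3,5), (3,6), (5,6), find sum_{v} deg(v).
14 (handshake: sum of degrees = 2|E| = 2 x 7 = 14)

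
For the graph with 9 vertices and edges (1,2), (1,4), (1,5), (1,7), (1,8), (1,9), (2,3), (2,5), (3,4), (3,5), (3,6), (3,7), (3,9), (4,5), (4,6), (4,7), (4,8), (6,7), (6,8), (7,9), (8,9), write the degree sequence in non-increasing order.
[6, 6, 6, 5, 4, 4, 4, 4, 3] (degrees: deg(1)=6, deg(2)=3, deg(3)=6, deg(4)=6, deg(5)=4, deg(6)=4, deg(7)=5, deg(8)=4, deg(9)=4)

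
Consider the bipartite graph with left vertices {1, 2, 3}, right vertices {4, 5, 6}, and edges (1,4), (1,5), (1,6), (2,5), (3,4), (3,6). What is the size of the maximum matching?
3 (matching: (1,6), (2,5), (3,4); upper bound min(|L|,|R|) = min(3,3) = 3)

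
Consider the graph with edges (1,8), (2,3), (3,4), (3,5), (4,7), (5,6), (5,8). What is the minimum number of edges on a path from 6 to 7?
4 (path: 6 -> 5 -> 3 -> 4 -> 7, 4 edges)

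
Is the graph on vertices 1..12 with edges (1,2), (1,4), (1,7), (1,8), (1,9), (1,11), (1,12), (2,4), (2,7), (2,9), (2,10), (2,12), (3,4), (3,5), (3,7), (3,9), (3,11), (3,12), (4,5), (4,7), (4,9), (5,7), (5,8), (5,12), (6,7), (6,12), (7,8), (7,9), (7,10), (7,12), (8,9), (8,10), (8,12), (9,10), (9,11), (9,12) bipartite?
No (odd cycle of length 3: 4 -> 1 -> 9 -> 4)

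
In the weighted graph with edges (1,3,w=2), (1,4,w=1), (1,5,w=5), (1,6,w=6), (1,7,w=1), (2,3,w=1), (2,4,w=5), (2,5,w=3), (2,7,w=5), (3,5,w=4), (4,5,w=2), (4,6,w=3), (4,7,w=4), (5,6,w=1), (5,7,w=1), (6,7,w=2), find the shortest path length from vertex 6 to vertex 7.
2 (path: 6 -> 7; weights 2 = 2)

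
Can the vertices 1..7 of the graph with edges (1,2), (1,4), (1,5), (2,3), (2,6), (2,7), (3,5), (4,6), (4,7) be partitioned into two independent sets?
Yes. Partition: {1, 3, 6, 7}, {2, 4, 5}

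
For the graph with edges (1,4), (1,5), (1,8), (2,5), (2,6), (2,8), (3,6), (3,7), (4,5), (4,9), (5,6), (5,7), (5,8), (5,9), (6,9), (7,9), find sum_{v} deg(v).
32 (handshake: sum of degrees = 2|E| = 2 x 16 = 32)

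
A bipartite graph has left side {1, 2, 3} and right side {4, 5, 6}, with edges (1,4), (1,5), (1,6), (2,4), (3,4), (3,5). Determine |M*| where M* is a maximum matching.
3 (matching: (1,6), (2,4), (3,5); upper bound min(|L|,|R|) = min(3,3) = 3)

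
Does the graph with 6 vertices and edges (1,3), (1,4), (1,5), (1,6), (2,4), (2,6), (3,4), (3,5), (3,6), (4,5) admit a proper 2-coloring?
No (odd cycle of length 3: 6 -> 1 -> 3 -> 6)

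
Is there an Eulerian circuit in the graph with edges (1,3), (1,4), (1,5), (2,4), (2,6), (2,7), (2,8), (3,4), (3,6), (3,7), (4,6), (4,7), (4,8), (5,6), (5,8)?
No (4 vertices have odd degree: {1, 5, 7, 8}; Eulerian circuit requires 0)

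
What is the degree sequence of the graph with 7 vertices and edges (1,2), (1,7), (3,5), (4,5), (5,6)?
[3, 2, 1, 1, 1, 1, 1] (degrees: deg(1)=2, deg(2)=1, deg(3)=1, deg(4)=1, deg(5)=3, deg(6)=1, deg(7)=1)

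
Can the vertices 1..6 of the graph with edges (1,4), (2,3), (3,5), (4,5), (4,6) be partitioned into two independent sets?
Yes. Partition: {1, 2, 5, 6}, {3, 4}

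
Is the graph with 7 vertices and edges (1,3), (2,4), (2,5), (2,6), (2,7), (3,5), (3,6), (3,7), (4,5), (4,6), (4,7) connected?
Yes (BFS from 1 visits [1, 3, 5, 6, 7, 2, 4] — all 7 vertices reached)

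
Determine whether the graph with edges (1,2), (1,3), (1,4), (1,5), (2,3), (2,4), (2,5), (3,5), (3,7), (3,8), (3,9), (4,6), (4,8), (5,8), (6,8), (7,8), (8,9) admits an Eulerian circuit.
Yes (the graph is connected and all 9 vertices have even degree)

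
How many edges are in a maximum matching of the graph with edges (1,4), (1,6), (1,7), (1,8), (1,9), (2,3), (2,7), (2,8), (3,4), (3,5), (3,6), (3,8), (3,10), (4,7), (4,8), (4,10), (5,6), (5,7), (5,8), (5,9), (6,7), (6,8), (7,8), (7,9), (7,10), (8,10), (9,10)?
5 (matching: (1,6), (2,7), (3,10), (4,8), (5,9); upper bound floor(n/2) = floor(10/2) = 5)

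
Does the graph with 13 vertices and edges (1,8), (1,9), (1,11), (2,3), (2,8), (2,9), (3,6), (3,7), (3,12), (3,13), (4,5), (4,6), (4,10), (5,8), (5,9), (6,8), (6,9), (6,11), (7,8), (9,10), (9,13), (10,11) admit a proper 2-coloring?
Yes. Partition: {1, 2, 5, 6, 7, 10, 12, 13}, {3, 4, 8, 9, 11}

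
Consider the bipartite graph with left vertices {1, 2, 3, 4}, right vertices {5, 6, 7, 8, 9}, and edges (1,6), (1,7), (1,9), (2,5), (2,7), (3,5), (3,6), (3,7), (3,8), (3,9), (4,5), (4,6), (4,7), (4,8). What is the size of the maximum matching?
4 (matching: (1,9), (2,7), (3,8), (4,6); upper bound min(|L|,|R|) = min(4,5) = 4)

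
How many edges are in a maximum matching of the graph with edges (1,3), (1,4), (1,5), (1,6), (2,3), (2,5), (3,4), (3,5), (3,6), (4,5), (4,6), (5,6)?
3 (matching: (1,4), (2,5), (3,6); upper bound floor(n/2) = floor(6/2) = 3)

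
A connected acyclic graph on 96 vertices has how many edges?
95 (A tree on V vertices has V - 1 edges, so 96 - 1 = 95)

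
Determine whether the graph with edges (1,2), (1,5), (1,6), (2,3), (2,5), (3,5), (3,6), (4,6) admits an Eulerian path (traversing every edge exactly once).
No (6 vertices have odd degree: {1, 2, 3, 4, 5, 6}; Eulerian path requires 0 or 2)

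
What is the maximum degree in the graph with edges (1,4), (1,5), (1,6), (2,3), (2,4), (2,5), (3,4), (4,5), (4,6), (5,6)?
5 (attained at vertex 4)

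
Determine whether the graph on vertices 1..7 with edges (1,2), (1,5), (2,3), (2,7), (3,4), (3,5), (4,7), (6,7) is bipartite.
Yes. Partition: {1, 3, 7}, {2, 4, 5, 6}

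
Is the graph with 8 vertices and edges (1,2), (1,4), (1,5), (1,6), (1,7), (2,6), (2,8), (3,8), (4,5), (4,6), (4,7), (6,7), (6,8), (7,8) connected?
Yes (BFS from 1 visits [1, 2, 4, 5, 6, 7, 8, 3] — all 8 vertices reached)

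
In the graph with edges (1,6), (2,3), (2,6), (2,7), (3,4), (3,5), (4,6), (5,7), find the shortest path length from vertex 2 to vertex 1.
2 (path: 2 -> 6 -> 1, 2 edges)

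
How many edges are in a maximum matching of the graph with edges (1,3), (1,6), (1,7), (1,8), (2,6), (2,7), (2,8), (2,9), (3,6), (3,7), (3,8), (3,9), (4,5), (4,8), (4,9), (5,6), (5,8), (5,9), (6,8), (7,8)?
4 (matching: (1,7), (2,9), (3,6), (5,8); upper bound floor(n/2) = floor(9/2) = 4)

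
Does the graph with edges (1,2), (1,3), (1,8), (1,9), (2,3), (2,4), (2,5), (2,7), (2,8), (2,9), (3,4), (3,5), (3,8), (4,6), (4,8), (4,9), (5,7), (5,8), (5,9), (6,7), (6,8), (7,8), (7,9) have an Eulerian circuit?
No (8 vertices have odd degree: {2, 3, 4, 5, 6, 7, 8, 9}; Eulerian circuit requires 0)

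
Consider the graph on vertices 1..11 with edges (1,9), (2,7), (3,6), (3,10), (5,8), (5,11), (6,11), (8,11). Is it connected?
No, it has 4 components: {1, 9}, {2, 7}, {3, 5, 6, 8, 10, 11}, {4}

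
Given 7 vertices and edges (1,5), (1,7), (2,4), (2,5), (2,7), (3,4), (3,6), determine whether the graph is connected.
Yes (BFS from 1 visits [1, 5, 7, 2, 4, 3, 6] — all 7 vertices reached)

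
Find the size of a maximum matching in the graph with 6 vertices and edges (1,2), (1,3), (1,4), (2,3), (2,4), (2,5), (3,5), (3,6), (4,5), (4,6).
3 (matching: (1,3), (2,5), (4,6); upper bound floor(n/2) = floor(6/2) = 3)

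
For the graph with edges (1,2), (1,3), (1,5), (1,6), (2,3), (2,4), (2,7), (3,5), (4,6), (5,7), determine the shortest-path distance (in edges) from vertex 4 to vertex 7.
2 (path: 4 -> 2 -> 7, 2 edges)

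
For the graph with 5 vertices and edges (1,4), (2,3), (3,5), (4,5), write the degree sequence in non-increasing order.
[2, 2, 2, 1, 1] (degrees: deg(1)=1, deg(2)=1, deg(3)=2, deg(4)=2, deg(5)=2)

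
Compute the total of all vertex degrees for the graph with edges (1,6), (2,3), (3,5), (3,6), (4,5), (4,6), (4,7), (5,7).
16 (handshake: sum of degrees = 2|E| = 2 x 8 = 16)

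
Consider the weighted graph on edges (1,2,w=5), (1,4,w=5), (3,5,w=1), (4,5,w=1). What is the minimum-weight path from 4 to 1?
5 (path: 4 -> 1; weights 5 = 5)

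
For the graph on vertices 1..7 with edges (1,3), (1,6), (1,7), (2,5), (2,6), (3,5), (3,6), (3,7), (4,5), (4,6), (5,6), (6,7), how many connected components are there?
1 (components: {1, 2, 3, 4, 5, 6, 7})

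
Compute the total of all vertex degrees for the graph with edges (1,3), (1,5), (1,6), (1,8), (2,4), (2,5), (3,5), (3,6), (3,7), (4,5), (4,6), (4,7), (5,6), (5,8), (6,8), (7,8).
32 (handshake: sum of degrees = 2|E| = 2 x 16 = 32)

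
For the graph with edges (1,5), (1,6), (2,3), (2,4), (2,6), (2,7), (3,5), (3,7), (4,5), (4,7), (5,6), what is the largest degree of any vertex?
4 (attained at vertices 2, 5)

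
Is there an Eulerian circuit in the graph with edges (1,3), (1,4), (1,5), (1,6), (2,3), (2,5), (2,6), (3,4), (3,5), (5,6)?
No (2 vertices have odd degree: {2, 6}; Eulerian circuit requires 0)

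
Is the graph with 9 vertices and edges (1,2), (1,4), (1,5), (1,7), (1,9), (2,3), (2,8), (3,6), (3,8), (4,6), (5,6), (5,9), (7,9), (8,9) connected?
Yes (BFS from 1 visits [1, 2, 4, 5, 7, 9, 3, 8, 6] — all 9 vertices reached)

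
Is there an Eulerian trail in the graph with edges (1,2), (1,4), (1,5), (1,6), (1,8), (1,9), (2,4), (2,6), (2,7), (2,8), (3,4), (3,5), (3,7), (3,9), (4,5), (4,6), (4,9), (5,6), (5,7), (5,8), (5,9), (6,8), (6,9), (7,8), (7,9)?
No (4 vertices have odd degree: {2, 5, 7, 8}; Eulerian path requires 0 or 2)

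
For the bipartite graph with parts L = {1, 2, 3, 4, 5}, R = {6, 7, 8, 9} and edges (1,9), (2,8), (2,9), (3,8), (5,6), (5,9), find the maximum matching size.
3 (matching: (1,9), (2,8), (5,6); upper bound min(|L|,|R|) = min(5,4) = 4)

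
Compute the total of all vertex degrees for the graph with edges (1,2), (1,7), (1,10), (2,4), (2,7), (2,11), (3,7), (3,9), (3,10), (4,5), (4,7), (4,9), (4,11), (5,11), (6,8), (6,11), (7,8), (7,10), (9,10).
38 (handshake: sum of degrees = 2|E| = 2 x 19 = 38)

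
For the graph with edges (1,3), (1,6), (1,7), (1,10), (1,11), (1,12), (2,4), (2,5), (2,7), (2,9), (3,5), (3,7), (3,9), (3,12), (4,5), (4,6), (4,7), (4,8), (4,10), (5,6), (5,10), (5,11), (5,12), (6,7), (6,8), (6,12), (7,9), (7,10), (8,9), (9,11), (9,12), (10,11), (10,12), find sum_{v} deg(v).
66 (handshake: sum of degrees = 2|E| = 2 x 33 = 66)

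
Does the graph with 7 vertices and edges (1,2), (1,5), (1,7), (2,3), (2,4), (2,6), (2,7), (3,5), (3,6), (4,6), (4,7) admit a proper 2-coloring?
No (odd cycle of length 3: 2 -> 1 -> 7 -> 2)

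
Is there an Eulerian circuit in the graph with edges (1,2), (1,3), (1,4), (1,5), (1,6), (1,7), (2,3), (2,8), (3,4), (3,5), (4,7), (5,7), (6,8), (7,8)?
No (4 vertices have odd degree: {2, 4, 5, 8}; Eulerian circuit requires 0)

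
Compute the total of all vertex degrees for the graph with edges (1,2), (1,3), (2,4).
6 (handshake: sum of degrees = 2|E| = 2 x 3 = 6)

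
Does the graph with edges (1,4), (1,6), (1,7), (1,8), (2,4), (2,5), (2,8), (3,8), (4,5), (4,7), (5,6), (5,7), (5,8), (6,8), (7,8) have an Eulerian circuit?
No (4 vertices have odd degree: {2, 3, 5, 6}; Eulerian circuit requires 0)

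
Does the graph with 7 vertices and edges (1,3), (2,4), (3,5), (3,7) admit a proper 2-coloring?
Yes. Partition: {1, 2, 5, 6, 7}, {3, 4}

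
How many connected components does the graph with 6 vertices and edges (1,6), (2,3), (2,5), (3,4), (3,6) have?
1 (components: {1, 2, 3, 4, 5, 6})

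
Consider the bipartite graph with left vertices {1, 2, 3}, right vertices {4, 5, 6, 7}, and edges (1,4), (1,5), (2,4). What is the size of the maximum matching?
2 (matching: (1,5), (2,4); upper bound min(|L|,|R|) = min(3,4) = 3)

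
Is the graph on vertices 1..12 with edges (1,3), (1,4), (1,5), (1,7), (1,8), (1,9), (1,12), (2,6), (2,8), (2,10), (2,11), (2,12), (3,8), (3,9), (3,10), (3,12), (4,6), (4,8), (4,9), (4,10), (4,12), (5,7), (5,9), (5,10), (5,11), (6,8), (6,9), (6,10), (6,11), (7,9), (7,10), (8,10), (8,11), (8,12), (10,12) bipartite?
No (odd cycle of length 3: 9 -> 1 -> 5 -> 9)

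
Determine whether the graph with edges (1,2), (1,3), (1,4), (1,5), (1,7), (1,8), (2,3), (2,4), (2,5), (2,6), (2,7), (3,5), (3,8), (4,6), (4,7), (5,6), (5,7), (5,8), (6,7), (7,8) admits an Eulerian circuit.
Yes (the graph is connected and all 8 vertices have even degree)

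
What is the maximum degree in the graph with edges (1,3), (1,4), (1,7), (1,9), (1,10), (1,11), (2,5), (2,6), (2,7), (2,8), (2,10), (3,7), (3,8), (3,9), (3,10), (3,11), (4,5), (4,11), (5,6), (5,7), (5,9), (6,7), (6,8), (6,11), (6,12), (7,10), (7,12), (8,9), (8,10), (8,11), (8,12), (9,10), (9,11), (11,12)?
7 (attained at vertices 7, 8, 11)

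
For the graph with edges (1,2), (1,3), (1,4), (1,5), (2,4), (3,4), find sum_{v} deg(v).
12 (handshake: sum of degrees = 2|E| = 2 x 6 = 12)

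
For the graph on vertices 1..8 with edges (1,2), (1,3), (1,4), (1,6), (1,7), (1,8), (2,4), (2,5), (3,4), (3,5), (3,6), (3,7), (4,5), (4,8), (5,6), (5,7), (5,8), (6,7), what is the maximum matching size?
4 (matching: (1,7), (2,5), (3,6), (4,8); upper bound floor(n/2) = floor(8/2) = 4)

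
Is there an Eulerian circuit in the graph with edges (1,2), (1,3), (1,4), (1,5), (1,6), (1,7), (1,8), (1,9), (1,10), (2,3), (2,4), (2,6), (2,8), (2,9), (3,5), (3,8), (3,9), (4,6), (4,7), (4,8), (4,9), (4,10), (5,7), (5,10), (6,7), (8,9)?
No (6 vertices have odd degree: {1, 3, 4, 8, 9, 10}; Eulerian circuit requires 0)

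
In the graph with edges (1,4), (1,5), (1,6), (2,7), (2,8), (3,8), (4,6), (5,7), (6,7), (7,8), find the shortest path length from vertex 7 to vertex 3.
2 (path: 7 -> 8 -> 3, 2 edges)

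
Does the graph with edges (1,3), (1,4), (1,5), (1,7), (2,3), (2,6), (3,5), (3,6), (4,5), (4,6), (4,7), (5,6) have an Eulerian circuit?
Yes (the graph is connected and all 7 vertices have even degree)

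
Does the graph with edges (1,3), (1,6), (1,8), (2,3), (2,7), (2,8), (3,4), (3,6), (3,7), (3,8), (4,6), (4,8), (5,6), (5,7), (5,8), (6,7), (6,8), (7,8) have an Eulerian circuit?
No (6 vertices have odd degree: {1, 2, 4, 5, 7, 8}; Eulerian circuit requires 0)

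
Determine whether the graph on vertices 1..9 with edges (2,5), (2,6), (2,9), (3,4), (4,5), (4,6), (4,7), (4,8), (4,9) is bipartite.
Yes. Partition: {1, 2, 4}, {3, 5, 6, 7, 8, 9}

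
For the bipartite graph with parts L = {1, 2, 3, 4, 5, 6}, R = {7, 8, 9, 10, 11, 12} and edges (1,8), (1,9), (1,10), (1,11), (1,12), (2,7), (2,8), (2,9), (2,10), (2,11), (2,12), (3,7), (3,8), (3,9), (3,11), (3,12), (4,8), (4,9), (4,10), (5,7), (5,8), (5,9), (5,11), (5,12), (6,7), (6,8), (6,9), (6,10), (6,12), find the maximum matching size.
6 (matching: (1,12), (2,11), (3,9), (4,10), (5,8), (6,7); upper bound min(|L|,|R|) = min(6,6) = 6)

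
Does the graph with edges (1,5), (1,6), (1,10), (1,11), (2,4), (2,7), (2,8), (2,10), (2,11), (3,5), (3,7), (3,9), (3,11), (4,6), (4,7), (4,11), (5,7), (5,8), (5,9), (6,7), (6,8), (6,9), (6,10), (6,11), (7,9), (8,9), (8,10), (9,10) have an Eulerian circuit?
No (6 vertices have odd degree: {2, 5, 6, 8, 10, 11}; Eulerian circuit requires 0)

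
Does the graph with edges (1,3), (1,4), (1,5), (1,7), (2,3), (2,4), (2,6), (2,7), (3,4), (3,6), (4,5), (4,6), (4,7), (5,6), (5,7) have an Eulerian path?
Yes — and in fact it has an Eulerian circuit (the graph is connected and all 7 vertices have even degree)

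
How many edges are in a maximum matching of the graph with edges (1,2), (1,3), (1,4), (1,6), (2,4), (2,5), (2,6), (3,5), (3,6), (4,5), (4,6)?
3 (matching: (1,2), (3,5), (4,6); upper bound floor(n/2) = floor(6/2) = 3)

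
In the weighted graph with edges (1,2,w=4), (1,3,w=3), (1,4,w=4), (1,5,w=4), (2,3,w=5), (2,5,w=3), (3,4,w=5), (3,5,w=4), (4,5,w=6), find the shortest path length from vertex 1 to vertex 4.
4 (path: 1 -> 4; weights 4 = 4)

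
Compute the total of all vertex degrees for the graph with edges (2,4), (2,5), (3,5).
6 (handshake: sum of degrees = 2|E| = 2 x 3 = 6)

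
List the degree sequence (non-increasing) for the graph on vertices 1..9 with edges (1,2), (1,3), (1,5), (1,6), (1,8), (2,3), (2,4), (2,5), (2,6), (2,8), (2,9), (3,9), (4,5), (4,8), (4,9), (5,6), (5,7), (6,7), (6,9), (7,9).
[7, 5, 5, 5, 5, 4, 3, 3, 3] (degrees: deg(1)=5, deg(2)=7, deg(3)=3, deg(4)=4, deg(5)=5, deg(6)=5, deg(7)=3, deg(8)=3, deg(9)=5)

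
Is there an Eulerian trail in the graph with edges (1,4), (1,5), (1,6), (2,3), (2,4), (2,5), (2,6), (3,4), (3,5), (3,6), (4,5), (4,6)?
Yes (the graph is connected and exactly 2 vertices have odd degree: {1, 4}; any Eulerian path must start and end at those)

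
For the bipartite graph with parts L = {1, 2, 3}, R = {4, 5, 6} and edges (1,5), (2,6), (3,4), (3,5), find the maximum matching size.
3 (matching: (1,5), (2,6), (3,4); upper bound min(|L|,|R|) = min(3,3) = 3)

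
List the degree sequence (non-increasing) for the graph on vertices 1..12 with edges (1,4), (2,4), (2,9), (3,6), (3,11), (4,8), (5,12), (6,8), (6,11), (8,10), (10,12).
[3, 3, 3, 2, 2, 2, 2, 2, 1, 1, 1, 0] (degrees: deg(1)=1, deg(2)=2, deg(3)=2, deg(4)=3, deg(5)=1, deg(6)=3, deg(7)=0, deg(8)=3, deg(9)=1, deg(10)=2, deg(11)=2, deg(12)=2)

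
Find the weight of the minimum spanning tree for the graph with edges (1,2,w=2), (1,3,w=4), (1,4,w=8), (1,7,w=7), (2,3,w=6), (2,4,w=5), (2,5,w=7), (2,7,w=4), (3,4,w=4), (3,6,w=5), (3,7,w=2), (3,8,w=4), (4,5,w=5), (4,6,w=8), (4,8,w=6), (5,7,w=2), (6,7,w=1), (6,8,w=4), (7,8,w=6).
19 (MST edges: (1,2,w=2), (1,3,w=4), (3,4,w=4), (3,7,w=2), (3,8,w=4), (5,7,w=2), (6,7,w=1); sum of weights 2 + 4 + 4 + 2 + 4 + 2 + 1 = 19)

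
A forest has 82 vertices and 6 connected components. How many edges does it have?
76 (Each of the 6 component trees on V_i vertices has V_i - 1 edges; summing gives V - C = 82 - 6 = 76)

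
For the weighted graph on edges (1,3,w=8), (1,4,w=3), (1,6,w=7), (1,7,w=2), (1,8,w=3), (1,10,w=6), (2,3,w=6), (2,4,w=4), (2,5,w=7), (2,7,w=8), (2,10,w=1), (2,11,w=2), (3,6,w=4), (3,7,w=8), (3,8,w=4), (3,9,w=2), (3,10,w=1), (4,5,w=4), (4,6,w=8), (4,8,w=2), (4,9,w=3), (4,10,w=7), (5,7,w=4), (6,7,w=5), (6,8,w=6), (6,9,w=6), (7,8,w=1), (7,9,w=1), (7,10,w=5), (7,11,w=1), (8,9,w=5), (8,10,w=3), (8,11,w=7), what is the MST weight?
19 (MST edges: (1,7,w=2), (2,10,w=1), (2,11,w=2), (3,6,w=4), (3,10,w=1), (4,5,w=4), (4,8,w=2), (7,8,w=1), (7,9,w=1), (7,11,w=1); sum of weights 2 + 1 + 2 + 4 + 1 + 4 + 2 + 1 + 1 + 1 = 19)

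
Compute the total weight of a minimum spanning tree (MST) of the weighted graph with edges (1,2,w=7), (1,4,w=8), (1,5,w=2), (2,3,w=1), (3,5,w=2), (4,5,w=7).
12 (MST edges: (1,5,w=2), (2,3,w=1), (3,5,w=2), (4,5,w=7); sum of weights 2 + 1 + 2 + 7 = 12)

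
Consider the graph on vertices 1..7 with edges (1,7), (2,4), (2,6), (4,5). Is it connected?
No, it has 3 components: {1, 7}, {2, 4, 5, 6}, {3}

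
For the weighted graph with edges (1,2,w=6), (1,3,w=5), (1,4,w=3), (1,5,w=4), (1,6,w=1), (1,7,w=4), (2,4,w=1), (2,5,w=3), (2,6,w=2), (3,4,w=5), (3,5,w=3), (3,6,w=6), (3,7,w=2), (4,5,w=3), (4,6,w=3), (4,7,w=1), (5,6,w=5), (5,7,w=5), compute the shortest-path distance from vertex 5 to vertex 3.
3 (path: 5 -> 3; weights 3 = 3)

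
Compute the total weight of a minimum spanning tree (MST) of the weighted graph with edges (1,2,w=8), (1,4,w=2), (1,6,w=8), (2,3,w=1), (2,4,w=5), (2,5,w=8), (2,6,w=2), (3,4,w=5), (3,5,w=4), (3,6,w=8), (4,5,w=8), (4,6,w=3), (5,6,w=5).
12 (MST edges: (1,4,w=2), (2,3,w=1), (2,6,w=2), (3,5,w=4), (4,6,w=3); sum of weights 2 + 1 + 2 + 4 + 3 = 12)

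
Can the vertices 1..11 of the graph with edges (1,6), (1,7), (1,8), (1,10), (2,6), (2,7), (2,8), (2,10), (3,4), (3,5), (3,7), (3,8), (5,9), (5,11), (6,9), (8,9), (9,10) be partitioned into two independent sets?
Yes. Partition: {1, 2, 3, 9, 11}, {4, 5, 6, 7, 8, 10}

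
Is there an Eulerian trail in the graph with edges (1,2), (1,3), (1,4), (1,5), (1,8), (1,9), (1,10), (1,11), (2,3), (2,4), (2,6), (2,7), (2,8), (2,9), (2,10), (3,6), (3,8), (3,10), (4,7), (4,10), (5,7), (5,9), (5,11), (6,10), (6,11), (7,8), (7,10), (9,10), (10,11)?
Yes (the graph is connected and exactly 2 vertices have odd degree: {3, 7}; any Eulerian path must start and end at those)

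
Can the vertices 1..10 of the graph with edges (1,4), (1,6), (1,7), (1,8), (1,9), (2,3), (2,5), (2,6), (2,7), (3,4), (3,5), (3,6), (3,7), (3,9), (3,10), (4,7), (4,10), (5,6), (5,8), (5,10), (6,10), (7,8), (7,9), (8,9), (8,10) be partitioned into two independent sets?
No (odd cycle of length 3: 4 -> 1 -> 7 -> 4)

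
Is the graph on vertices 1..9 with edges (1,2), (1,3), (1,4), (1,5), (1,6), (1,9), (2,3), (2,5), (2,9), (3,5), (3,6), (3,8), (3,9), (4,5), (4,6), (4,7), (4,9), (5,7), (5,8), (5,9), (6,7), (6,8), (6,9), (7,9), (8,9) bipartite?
No (odd cycle of length 3: 9 -> 1 -> 5 -> 9)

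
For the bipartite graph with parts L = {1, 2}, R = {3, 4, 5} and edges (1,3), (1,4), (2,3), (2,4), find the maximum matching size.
2 (matching: (1,4), (2,3); upper bound min(|L|,|R|) = min(2,3) = 2)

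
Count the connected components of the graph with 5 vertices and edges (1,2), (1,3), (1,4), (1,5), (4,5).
1 (components: {1, 2, 3, 4, 5})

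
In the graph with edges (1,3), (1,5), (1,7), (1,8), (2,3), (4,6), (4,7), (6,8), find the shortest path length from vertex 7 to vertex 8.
2 (path: 7 -> 1 -> 8, 2 edges)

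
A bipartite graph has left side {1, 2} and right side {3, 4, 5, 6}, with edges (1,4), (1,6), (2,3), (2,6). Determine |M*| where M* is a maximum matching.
2 (matching: (1,4), (2,6); upper bound min(|L|,|R|) = min(2,4) = 2)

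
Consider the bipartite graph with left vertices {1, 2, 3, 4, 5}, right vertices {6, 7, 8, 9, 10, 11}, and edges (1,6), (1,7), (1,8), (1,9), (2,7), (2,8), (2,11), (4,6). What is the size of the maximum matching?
3 (matching: (1,9), (2,11), (4,6); upper bound min(|L|,|R|) = min(5,6) = 5)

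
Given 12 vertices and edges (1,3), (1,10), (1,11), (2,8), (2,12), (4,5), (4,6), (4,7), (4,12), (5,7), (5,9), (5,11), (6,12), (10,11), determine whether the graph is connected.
Yes (BFS from 1 visits [1, 3, 10, 11, 5, 4, 7, 9, 6, 12, 2, 8] — all 12 vertices reached)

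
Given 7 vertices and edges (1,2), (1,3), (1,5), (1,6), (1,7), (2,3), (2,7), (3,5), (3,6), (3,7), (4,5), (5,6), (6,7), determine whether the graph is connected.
Yes (BFS from 1 visits [1, 2, 3, 5, 6, 7, 4] — all 7 vertices reached)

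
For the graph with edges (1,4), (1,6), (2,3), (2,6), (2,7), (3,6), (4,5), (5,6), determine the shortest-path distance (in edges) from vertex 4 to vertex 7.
4 (path: 4 -> 5 -> 6 -> 2 -> 7, 4 edges)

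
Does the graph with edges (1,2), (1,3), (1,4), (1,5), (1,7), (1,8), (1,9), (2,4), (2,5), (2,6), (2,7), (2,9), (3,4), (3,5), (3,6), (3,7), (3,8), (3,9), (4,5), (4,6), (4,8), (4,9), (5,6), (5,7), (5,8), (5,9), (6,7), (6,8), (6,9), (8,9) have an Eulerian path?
No (6 vertices have odd degree: {1, 3, 4, 6, 7, 9}; Eulerian path requires 0 or 2)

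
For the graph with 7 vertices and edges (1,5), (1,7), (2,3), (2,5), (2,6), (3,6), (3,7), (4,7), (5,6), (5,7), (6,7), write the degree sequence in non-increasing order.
[5, 4, 4, 3, 3, 2, 1] (degrees: deg(1)=2, deg(2)=3, deg(3)=3, deg(4)=1, deg(5)=4, deg(6)=4, deg(7)=5)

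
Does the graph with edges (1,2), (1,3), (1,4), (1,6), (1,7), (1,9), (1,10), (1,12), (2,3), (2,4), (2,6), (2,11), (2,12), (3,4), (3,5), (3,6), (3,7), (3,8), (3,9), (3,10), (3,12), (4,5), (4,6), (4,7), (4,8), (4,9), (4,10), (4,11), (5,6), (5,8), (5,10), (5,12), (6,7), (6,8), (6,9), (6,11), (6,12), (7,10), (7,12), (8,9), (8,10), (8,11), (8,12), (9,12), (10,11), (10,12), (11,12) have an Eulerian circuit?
Yes (the graph is connected and all 12 vertices have even degree)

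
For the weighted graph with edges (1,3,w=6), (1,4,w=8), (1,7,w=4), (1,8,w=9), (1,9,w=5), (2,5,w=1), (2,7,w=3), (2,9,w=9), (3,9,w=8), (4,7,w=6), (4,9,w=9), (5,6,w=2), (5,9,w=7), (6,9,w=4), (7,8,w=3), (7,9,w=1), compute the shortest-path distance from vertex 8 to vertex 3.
12 (path: 8 -> 7 -> 9 -> 3; weights 3 + 1 + 8 = 12)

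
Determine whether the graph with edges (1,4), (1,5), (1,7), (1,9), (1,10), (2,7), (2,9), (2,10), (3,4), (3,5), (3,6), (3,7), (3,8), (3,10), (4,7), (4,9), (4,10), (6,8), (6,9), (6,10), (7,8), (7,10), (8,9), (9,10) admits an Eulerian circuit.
No (4 vertices have odd degree: {1, 2, 4, 10}; Eulerian circuit requires 0)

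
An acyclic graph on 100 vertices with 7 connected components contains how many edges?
93 (Each of the 7 component trees on V_i vertices has V_i - 1 edges; summing gives V - C = 100 - 7 = 93)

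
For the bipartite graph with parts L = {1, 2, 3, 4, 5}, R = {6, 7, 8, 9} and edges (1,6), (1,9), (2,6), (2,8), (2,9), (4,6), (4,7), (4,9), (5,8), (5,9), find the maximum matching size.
4 (matching: (1,9), (2,6), (4,7), (5,8); upper bound min(|L|,|R|) = min(5,4) = 4)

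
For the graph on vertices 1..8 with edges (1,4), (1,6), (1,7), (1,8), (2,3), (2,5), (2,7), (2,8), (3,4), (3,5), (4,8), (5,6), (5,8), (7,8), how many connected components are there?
1 (components: {1, 2, 3, 4, 5, 6, 7, 8})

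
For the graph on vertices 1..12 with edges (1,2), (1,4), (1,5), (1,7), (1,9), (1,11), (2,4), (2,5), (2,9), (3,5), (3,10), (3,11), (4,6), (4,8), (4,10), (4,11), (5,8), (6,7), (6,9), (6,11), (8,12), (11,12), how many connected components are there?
1 (components: {1, 2, 3, 4, 5, 6, 7, 8, 9, 10, 11, 12})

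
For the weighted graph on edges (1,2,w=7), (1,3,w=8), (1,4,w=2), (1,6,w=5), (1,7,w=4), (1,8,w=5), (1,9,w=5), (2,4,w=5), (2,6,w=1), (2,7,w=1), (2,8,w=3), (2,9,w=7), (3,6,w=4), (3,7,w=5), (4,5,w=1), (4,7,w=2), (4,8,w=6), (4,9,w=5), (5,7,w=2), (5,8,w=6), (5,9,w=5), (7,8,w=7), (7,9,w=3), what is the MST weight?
17 (MST edges: (1,4,w=2), (2,6,w=1), (2,7,w=1), (2,8,w=3), (3,6,w=4), (4,5,w=1), (4,7,w=2), (7,9,w=3); sum of weights 2 + 1 + 1 + 3 + 4 + 1 + 2 + 3 = 17)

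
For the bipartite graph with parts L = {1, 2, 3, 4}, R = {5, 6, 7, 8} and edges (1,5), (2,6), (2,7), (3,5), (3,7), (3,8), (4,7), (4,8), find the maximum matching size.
4 (matching: (1,5), (2,6), (3,8), (4,7); upper bound min(|L|,|R|) = min(4,4) = 4)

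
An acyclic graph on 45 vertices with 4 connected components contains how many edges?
41 (Each of the 4 component trees on V_i vertices has V_i - 1 edges; summing gives V - C = 45 - 4 = 41)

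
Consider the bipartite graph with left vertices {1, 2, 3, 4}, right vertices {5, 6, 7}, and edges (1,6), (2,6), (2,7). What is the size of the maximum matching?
2 (matching: (1,6), (2,7); upper bound min(|L|,|R|) = min(4,3) = 3)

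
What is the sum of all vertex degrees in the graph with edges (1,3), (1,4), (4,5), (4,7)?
8 (handshake: sum of degrees = 2|E| = 2 x 4 = 8)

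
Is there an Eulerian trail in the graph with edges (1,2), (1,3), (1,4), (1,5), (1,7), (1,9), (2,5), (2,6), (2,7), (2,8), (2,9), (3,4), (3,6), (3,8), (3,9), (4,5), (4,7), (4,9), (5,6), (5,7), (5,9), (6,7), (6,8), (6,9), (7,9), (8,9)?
Yes (the graph is connected and exactly 2 vertices have odd degree: {3, 4}; any Eulerian path must start and end at those)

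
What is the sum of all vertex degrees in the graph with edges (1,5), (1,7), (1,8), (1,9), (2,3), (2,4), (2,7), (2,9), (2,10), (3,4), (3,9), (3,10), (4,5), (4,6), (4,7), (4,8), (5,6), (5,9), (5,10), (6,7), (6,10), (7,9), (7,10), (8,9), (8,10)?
50 (handshake: sum of degrees = 2|E| = 2 x 25 = 50)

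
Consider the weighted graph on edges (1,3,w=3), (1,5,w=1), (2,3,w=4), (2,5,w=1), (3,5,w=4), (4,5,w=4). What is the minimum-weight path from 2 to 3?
4 (path: 2 -> 3; weights 4 = 4)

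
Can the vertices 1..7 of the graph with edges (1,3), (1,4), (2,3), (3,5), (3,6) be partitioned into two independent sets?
Yes. Partition: {1, 2, 5, 6, 7}, {3, 4}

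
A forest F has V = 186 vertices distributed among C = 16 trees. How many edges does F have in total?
170 (Each of the 16 component trees on V_i vertices has V_i - 1 edges; summing gives V - C = 186 - 16 = 170)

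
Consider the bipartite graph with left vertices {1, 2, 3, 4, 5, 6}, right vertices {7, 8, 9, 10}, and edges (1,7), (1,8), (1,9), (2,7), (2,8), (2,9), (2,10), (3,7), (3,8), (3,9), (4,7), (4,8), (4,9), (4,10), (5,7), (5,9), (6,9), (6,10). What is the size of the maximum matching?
4 (matching: (1,9), (2,10), (3,8), (4,7); upper bound min(|L|,|R|) = min(6,4) = 4)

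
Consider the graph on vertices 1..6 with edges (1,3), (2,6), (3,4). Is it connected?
No, it has 3 components: {1, 3, 4}, {2, 6}, {5}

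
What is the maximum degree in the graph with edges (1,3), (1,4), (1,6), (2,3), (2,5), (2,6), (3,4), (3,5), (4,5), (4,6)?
4 (attained at vertices 3, 4)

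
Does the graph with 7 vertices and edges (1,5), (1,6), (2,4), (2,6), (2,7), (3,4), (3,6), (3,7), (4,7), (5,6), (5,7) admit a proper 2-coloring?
No (odd cycle of length 3: 5 -> 1 -> 6 -> 5)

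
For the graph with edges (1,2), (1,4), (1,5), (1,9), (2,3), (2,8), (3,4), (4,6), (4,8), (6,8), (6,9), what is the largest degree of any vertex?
4 (attained at vertices 1, 4)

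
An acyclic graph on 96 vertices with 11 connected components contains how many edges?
85 (Each of the 11 component trees on V_i vertices has V_i - 1 edges; summing gives V - C = 96 - 11 = 85)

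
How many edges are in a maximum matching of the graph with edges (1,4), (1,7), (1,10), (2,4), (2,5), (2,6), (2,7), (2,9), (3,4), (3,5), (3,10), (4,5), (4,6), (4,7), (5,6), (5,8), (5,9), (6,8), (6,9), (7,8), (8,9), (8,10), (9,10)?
5 (matching: (1,4), (2,7), (3,10), (5,8), (6,9); upper bound floor(n/2) = floor(10/2) = 5)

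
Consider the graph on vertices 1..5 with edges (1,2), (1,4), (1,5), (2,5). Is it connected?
No, it has 2 components: {1, 2, 4, 5}, {3}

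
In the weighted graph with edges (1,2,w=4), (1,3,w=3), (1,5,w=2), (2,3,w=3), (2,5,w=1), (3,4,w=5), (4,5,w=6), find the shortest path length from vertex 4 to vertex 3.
5 (path: 4 -> 3; weights 5 = 5)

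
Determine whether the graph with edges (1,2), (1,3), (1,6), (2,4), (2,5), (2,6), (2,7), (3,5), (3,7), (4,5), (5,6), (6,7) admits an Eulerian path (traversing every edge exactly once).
No (4 vertices have odd degree: {1, 2, 3, 7}; Eulerian path requires 0 or 2)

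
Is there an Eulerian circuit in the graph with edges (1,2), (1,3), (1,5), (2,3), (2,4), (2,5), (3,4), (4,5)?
No (4 vertices have odd degree: {1, 3, 4, 5}; Eulerian circuit requires 0)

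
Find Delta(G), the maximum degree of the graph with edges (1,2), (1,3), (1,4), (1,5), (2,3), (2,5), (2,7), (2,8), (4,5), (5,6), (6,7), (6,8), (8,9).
5 (attained at vertex 2)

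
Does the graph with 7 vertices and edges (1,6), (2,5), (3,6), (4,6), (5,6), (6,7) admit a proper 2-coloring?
Yes. Partition: {1, 3, 4, 5, 7}, {2, 6}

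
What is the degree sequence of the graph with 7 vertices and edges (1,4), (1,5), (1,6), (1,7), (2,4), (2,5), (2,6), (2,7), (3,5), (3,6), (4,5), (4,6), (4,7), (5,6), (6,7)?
[6, 5, 5, 4, 4, 4, 2] (degrees: deg(1)=4, deg(2)=4, deg(3)=2, deg(4)=5, deg(5)=5, deg(6)=6, deg(7)=4)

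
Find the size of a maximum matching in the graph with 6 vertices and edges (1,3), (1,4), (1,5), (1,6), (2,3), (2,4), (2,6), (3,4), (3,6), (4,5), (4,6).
3 (matching: (1,3), (2,6), (4,5); upper bound floor(n/2) = floor(6/2) = 3)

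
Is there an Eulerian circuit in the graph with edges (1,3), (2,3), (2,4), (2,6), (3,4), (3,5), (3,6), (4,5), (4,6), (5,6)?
No (4 vertices have odd degree: {1, 2, 3, 5}; Eulerian circuit requires 0)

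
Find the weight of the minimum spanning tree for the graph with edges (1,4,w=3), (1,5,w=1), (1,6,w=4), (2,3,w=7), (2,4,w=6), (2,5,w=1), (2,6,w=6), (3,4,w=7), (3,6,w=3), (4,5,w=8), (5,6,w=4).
12 (MST edges: (1,4,w=3), (1,5,w=1), (1,6,w=4), (2,5,w=1), (3,6,w=3); sum of weights 3 + 1 + 4 + 1 + 3 = 12)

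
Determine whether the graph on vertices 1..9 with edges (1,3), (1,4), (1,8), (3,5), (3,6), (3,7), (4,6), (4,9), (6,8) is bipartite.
Yes. Partition: {1, 2, 5, 6, 7, 9}, {3, 4, 8}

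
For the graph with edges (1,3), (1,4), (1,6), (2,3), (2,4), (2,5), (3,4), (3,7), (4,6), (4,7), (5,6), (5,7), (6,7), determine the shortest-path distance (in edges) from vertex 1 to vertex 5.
2 (path: 1 -> 6 -> 5, 2 edges)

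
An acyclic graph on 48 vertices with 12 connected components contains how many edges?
36 (Each of the 12 component trees on V_i vertices has V_i - 1 edges; summing gives V - C = 48 - 12 = 36)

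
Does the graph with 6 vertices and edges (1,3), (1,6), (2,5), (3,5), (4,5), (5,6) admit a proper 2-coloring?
Yes. Partition: {1, 5}, {2, 3, 4, 6}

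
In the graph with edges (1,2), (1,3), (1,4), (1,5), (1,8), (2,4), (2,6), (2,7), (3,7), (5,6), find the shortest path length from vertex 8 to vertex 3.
2 (path: 8 -> 1 -> 3, 2 edges)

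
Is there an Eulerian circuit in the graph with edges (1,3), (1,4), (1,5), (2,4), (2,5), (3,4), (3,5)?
No (4 vertices have odd degree: {1, 3, 4, 5}; Eulerian circuit requires 0)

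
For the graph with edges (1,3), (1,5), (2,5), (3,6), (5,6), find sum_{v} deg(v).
10 (handshake: sum of degrees = 2|E| = 2 x 5 = 10)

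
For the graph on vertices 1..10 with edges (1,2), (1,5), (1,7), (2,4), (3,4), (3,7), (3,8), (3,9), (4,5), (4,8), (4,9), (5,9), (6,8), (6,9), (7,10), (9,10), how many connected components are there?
1 (components: {1, 2, 3, 4, 5, 6, 7, 8, 9, 10})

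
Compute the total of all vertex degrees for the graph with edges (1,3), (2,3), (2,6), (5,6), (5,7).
10 (handshake: sum of degrees = 2|E| = 2 x 5 = 10)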